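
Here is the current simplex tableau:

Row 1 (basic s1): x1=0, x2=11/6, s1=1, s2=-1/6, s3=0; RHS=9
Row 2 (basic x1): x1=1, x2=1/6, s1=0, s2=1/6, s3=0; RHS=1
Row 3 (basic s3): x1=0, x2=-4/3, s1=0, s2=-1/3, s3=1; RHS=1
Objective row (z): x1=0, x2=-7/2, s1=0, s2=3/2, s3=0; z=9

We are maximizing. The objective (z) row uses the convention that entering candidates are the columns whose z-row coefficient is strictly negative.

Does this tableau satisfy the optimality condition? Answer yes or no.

Column x2 has objective-row coefficient -7/2, which is negative; an improving pivot exists, so not yet optimal.

no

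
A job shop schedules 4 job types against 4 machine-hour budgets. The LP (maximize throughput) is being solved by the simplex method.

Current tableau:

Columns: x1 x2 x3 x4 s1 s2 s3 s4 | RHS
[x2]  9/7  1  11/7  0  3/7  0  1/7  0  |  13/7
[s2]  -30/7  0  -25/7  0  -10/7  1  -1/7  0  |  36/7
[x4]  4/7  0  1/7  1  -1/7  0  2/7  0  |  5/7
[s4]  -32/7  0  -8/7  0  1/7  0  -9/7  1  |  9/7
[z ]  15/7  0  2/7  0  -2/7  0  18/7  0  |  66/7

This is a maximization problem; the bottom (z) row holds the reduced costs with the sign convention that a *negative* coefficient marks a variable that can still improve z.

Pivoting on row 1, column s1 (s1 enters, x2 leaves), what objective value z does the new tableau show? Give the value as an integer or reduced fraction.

32/3

Minimum ratio for s1: (13/7)/(3/7) = 13/3.
z changes by −(z-row coeff of s1)·ratio = −(-2/7)·(13/3) = 26/21.
New z = 66/7 + (26/21) = 32/3.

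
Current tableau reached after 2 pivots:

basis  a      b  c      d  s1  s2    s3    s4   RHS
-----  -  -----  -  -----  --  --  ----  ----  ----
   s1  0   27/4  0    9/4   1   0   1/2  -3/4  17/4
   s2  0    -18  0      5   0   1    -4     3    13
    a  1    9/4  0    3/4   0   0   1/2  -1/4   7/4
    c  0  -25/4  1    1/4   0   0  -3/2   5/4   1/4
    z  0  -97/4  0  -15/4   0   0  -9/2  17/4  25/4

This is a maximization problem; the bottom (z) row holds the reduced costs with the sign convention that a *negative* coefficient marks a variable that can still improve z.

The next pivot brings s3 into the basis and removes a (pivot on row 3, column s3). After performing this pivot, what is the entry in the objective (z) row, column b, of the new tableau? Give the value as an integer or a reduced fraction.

-4

Pivot element is row 3, column s3: 1/2.
Normalize row 3: new (row 3, b) = (9/4)/(1/2) = 9/2.
z-row ← z-row − (-9/2)·(new row 3): -97/4 − (-9/2)·(9/2) = -4.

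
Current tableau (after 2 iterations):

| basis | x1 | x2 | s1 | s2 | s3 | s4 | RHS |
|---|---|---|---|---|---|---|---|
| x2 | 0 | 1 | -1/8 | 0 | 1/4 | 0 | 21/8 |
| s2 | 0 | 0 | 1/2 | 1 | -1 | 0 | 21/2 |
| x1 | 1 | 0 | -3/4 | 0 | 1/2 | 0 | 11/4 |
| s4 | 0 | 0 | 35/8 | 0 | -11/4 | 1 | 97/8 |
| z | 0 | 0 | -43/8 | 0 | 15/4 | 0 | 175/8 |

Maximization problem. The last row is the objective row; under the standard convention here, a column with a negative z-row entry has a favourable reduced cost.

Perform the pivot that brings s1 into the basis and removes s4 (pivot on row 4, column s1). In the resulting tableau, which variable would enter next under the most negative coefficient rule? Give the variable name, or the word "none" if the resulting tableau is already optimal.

Pivot element 35/8. New z-row = old z-row − (-43/8)·(row 4/(35/8)).
Updated z-row coefficients: x1: 0, x2: 0, s1: 0, s2: 0, s3: 13/35, s4: 43/35.
No coefficient is strictly negative; the tableau after this pivot is optimal.

none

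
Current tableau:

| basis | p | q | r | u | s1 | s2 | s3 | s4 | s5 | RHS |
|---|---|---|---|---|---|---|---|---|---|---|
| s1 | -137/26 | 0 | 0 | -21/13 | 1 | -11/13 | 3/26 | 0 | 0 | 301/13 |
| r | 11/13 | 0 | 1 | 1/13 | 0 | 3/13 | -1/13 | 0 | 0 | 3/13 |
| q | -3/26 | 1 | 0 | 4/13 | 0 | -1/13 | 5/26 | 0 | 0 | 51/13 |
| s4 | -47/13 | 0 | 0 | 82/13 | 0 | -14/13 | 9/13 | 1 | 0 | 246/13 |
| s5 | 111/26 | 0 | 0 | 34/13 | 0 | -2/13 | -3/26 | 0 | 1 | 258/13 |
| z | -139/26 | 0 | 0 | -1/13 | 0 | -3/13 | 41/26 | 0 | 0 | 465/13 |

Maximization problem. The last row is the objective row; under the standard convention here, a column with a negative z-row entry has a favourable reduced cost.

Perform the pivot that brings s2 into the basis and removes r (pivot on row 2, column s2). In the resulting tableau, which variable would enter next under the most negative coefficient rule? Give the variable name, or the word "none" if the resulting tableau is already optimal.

p

Pivot element 3/13. New z-row = old z-row − (-3/13)·(row 2/(3/13)).
Updated z-row coefficients: p: -9/2, q: 0, r: 1, u: 0, s1: 0, s2: 0, s3: 3/2, s4: 0, s5: 0.
The most negative is -9/2 in column p, so p would enter next.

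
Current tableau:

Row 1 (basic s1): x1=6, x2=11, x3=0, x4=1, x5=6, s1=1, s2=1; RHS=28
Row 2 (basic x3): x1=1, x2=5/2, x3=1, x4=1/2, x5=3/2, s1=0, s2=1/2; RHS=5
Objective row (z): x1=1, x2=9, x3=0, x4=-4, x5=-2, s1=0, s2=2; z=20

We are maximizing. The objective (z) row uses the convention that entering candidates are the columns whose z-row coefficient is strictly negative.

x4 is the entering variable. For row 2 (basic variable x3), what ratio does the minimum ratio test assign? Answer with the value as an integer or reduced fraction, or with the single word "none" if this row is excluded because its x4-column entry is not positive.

10

Ratio = RHS / (x4 entry) = 5 / (1/2) = 10.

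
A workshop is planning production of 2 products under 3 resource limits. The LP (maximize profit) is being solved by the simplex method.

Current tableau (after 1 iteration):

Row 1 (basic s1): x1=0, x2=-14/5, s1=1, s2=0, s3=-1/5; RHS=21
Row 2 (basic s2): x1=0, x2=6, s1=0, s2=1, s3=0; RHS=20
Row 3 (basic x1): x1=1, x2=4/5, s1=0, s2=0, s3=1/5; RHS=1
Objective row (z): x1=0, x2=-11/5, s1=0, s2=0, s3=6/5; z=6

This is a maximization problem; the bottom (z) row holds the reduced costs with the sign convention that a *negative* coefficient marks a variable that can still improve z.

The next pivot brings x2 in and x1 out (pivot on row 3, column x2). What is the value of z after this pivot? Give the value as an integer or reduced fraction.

35/4

Minimum ratio for x2: 1/(4/5) = 5/4.
z changes by −(z-row coeff of x2)·ratio = −(-11/5)·(5/4) = 11/4.
New z = 6 + (11/4) = 35/4.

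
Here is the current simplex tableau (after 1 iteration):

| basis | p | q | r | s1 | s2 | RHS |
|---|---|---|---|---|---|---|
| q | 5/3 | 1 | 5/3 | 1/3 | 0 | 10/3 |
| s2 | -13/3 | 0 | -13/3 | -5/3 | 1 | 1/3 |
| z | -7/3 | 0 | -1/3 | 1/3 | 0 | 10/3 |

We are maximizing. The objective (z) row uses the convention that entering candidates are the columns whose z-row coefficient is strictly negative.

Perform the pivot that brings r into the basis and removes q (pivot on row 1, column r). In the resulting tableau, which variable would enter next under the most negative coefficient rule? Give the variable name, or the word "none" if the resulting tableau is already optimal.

Pivot element 5/3. New z-row = old z-row − (-1/3)·(row 1/(5/3)).
Updated z-row coefficients: p: -2, q: 1/5, r: 0, s1: 2/5, s2: 0.
The most negative is -2 in column p, so p would enter next.

p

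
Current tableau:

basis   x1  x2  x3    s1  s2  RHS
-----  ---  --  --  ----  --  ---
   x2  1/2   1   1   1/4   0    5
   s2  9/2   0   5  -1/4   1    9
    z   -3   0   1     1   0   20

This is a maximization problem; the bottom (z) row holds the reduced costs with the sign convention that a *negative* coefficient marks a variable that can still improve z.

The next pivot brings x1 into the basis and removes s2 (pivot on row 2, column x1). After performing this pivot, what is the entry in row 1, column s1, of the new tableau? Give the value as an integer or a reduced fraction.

Pivot element is row 2, column x1: 9/2.
Normalize row 2: new (row 2, s1) = (-1/4)/(9/2) = -1/18.
row 1 ← row 1 − (1/2)·(new row 2): 1/4 − (1/2)·(-1/18) = 5/18.

5/18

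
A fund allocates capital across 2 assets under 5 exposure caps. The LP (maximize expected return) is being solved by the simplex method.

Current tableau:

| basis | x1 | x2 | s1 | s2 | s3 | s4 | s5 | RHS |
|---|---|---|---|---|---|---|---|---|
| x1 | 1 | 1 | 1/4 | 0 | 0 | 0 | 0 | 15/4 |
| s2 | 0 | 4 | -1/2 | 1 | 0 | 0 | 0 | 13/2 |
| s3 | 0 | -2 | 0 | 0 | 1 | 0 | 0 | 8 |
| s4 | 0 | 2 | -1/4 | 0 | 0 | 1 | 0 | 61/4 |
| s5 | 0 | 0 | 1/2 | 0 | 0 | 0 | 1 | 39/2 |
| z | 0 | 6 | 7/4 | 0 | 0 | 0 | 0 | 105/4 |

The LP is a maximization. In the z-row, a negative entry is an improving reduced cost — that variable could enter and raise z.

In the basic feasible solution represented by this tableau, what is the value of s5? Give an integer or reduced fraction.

39/2

s5 is basic (row 5); its value is the RHS of that row: 39/2.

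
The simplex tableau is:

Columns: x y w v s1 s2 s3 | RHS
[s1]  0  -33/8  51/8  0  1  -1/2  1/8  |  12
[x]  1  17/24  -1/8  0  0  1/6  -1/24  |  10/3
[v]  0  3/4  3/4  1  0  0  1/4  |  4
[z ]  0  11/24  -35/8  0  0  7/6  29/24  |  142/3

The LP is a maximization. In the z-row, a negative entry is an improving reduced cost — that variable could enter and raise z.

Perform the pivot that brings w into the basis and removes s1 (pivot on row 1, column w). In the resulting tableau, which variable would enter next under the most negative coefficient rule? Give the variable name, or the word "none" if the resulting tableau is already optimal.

y

Pivot element 51/8. New z-row = old z-row − (-35/8)·(row 1/(51/8)).
Updated z-row coefficients: x: 0, y: -121/51, w: 0, v: 0, s1: 35/51, s2: 14/17, s3: 22/17.
The most negative is -121/51 in column y, so y would enter next.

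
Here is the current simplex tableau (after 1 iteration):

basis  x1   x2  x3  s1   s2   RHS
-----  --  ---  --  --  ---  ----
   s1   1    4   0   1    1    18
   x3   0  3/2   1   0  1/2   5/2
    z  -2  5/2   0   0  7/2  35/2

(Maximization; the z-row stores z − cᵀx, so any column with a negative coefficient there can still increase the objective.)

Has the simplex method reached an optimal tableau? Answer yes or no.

Column x1 has objective-row coefficient -2, which is negative; an improving pivot exists, so not yet optimal.

no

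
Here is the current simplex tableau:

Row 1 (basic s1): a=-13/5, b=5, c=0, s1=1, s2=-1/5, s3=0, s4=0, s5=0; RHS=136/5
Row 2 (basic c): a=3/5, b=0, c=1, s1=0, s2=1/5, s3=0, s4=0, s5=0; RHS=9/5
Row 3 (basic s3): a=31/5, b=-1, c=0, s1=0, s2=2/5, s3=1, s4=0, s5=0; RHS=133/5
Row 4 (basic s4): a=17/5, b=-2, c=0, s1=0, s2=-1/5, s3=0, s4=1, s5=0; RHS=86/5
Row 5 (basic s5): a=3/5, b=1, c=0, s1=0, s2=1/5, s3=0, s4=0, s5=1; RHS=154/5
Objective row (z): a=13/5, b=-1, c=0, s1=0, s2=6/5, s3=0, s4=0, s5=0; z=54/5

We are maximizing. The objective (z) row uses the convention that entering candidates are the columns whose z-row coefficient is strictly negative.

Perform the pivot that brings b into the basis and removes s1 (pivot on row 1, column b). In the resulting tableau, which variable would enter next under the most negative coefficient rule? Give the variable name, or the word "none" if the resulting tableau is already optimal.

Pivot element 5. New z-row = old z-row − (-1)·(row 1/5).
Updated z-row coefficients: a: 52/25, b: 0, c: 0, s1: 1/5, s2: 29/25, s3: 0, s4: 0, s5: 0.
No coefficient is strictly negative; the tableau after this pivot is optimal.

none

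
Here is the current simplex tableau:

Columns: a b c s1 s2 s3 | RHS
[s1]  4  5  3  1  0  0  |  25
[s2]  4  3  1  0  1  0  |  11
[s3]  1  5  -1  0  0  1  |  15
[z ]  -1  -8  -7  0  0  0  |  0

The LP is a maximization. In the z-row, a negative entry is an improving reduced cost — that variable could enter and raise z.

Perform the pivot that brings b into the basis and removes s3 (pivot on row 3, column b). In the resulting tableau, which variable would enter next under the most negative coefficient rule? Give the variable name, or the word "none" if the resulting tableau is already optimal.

Pivot element 5. New z-row = old z-row − (-8)·(row 3/5).
Updated z-row coefficients: a: 3/5, b: 0, c: -43/5, s1: 0, s2: 0, s3: 8/5.
The most negative is -43/5 in column c, so c would enter next.

c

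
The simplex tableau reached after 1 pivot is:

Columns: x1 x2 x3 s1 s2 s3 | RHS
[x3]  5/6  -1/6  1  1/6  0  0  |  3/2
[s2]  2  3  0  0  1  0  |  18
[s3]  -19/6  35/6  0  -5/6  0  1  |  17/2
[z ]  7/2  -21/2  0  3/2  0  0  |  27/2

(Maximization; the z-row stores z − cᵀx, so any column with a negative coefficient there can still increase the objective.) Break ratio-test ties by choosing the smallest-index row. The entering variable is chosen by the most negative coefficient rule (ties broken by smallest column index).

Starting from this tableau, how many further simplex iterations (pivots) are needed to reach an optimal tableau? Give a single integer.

2

pivot: x2 in, s3 out → z = 144/5
pivot: x1 in, x3 out → z = 883/26
No improving column remains; optimal.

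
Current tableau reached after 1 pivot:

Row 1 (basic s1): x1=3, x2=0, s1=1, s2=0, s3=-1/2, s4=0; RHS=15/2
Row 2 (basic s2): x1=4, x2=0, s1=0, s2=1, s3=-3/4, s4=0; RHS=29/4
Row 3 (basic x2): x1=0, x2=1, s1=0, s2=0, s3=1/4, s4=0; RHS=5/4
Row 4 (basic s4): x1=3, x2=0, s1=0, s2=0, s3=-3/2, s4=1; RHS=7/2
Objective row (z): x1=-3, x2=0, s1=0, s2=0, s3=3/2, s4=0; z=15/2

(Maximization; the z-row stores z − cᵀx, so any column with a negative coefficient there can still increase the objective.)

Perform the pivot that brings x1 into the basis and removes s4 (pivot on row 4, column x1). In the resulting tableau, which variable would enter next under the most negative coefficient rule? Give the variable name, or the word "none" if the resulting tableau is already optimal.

none

Pivot element 3. New z-row = old z-row − (-3)·(row 4/3).
Updated z-row coefficients: x1: 0, x2: 0, s1: 0, s2: 0, s3: 0, s4: 1.
No coefficient is strictly negative; the tableau after this pivot is optimal.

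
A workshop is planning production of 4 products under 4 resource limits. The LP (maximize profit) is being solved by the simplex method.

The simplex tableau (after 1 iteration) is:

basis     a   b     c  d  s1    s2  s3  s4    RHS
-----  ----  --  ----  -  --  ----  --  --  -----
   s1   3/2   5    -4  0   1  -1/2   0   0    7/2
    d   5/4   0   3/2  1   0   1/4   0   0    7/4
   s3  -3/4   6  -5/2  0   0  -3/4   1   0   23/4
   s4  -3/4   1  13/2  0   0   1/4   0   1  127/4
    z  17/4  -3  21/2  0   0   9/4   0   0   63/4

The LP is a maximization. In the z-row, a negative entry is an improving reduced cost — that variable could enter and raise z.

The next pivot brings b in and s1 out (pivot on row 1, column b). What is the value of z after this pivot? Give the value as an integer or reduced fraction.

357/20

Minimum ratio for b: (7/2)/5 = 7/10.
z changes by −(z-row coeff of b)·ratio = −(-3)·(7/10) = 21/10.
New z = 63/4 + (21/10) = 357/20.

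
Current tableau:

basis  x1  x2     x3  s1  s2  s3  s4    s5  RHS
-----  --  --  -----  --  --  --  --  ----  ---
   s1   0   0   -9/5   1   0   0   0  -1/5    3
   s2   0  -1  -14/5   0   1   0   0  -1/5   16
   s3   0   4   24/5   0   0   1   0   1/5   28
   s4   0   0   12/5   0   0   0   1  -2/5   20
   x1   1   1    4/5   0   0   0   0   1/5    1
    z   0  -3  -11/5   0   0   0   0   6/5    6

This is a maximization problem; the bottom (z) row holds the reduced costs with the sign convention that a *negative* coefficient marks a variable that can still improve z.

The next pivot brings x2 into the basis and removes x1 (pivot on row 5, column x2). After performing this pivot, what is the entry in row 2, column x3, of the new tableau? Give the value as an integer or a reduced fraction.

-2

Pivot element is row 5, column x2: 1.
Normalize row 5: new (row 5, x3) = (4/5)/1 = 4/5.
row 2 ← row 2 − (-1)·(new row 5): -14/5 − (-1)·(4/5) = -2.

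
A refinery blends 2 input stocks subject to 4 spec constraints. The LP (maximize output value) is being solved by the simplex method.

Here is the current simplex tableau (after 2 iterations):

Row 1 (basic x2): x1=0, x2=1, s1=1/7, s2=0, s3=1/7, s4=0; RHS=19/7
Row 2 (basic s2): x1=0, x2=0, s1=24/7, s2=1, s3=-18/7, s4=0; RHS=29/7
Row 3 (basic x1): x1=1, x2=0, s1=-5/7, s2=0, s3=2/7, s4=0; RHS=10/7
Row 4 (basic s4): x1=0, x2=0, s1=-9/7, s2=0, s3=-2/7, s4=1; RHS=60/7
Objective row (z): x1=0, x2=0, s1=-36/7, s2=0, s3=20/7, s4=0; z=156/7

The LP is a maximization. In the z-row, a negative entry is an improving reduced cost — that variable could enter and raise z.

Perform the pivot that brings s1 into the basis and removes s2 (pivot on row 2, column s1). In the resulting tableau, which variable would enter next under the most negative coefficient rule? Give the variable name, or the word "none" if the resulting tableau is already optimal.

s3

Pivot element 24/7. New z-row = old z-row − (-36/7)·(row 2/(24/7)).
Updated z-row coefficients: x1: 0, x2: 0, s1: 0, s2: 3/2, s3: -1, s4: 0.
The most negative is -1 in column s3, so s3 would enter next.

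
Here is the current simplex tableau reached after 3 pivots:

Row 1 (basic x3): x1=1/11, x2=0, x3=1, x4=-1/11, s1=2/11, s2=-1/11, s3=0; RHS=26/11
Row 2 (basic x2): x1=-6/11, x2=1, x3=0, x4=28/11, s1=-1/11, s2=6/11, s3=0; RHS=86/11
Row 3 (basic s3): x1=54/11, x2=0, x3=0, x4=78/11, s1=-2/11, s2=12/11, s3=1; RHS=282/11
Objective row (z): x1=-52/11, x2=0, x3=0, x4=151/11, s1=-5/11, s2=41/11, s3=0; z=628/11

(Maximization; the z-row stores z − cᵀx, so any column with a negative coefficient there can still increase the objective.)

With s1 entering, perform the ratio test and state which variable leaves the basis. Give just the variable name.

Ratios: row 1 (x3): (26/11)/(2/11) = 13; row 2 (x2): entry -1/11 ≤ 0, skip; row 3 (s3): entry -2/11 ≤ 0, skip.
Minimum ratio 13 is in the x3 row, so x3 leaves.

x3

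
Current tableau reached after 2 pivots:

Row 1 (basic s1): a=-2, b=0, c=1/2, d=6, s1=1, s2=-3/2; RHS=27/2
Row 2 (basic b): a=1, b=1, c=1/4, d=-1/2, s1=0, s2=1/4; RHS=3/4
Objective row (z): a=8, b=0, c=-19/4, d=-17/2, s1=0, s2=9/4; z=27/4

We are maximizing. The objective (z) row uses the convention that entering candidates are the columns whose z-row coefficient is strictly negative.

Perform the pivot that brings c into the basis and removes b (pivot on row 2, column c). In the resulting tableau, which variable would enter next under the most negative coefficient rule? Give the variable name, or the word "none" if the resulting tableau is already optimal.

Pivot element 1/4. New z-row = old z-row − (-19/4)·(row 2/(1/4)).
Updated z-row coefficients: a: 27, b: 19, c: 0, d: -18, s1: 0, s2: 7.
The most negative is -18 in column d, so d would enter next.

d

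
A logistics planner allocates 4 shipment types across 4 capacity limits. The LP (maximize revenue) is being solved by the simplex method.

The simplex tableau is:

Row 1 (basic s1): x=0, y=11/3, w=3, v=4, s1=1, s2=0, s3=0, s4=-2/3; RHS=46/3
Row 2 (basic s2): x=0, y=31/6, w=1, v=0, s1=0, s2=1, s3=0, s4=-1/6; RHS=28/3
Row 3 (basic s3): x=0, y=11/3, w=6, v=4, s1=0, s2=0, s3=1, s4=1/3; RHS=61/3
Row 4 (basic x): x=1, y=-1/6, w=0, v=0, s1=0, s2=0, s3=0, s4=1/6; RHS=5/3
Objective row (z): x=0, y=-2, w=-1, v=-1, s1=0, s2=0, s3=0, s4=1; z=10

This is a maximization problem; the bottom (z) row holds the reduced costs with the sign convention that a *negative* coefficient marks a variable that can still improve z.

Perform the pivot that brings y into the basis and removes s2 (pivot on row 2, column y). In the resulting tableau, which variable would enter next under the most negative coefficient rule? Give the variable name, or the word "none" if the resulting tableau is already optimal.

v

Pivot element 31/6. New z-row = old z-row − (-2)·(row 2/(31/6)).
Updated z-row coefficients: x: 0, y: 0, w: -19/31, v: -1, s1: 0, s2: 12/31, s3: 0, s4: 29/31.
The most negative is -1 in column v, so v would enter next.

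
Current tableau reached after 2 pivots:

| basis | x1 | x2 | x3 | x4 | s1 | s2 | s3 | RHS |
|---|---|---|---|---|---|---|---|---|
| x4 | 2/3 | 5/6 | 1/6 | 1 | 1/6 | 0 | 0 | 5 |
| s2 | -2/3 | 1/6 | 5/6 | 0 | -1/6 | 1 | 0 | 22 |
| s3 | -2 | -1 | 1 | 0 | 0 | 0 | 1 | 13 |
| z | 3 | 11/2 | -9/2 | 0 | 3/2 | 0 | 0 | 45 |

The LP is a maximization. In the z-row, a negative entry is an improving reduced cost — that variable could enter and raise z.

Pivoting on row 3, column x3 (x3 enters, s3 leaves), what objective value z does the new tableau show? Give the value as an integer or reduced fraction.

207/2

Minimum ratio for x3: 13/1 = 13.
z changes by −(z-row coeff of x3)·ratio = −(-9/2)·13 = 117/2.
New z = 45 + (117/2) = 207/2.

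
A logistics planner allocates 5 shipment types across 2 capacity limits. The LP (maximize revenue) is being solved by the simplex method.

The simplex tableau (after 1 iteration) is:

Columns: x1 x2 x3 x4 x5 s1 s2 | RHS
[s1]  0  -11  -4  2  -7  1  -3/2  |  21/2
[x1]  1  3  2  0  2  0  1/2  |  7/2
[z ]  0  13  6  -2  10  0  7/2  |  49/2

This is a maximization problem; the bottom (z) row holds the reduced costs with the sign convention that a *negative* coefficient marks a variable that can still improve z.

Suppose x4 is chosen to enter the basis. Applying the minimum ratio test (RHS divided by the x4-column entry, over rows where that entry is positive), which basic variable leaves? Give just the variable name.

Ratios: row 1 (s1): (21/2)/2 = 21/4; row 2 (x1): entry 0 ≤ 0, skip.
Minimum ratio 21/4 is in the s1 row, so s1 leaves.

s1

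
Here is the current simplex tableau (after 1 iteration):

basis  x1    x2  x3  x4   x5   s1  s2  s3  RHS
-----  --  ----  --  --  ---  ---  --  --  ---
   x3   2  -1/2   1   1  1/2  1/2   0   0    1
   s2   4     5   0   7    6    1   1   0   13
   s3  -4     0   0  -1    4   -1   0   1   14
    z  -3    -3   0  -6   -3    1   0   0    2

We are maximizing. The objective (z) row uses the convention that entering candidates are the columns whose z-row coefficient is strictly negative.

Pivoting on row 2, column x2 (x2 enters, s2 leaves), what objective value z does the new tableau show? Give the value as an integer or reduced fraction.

49/5

Minimum ratio for x2: 13/5 = 13/5.
z changes by −(z-row coeff of x2)·ratio = −(-3)·(13/5) = 39/5.
New z = 2 + (39/5) = 49/5.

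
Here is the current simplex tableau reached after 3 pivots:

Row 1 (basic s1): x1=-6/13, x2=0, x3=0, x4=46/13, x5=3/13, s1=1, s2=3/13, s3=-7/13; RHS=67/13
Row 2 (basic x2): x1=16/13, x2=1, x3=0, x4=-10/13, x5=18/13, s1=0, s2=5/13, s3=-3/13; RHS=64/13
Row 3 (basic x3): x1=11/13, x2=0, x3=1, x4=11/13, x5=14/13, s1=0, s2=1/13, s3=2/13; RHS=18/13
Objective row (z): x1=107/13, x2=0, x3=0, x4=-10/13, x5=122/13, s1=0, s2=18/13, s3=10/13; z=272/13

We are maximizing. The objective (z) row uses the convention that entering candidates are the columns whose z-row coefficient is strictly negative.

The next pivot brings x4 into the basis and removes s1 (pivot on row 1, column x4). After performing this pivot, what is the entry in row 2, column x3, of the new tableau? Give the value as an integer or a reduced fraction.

0

Pivot element is row 1, column x4: 46/13.
Normalize row 1: new (row 1, x3) = 0/(46/13) = 0.
row 2 ← row 2 − (-10/13)·(new row 1): 0 − (-10/13)·0 = 0.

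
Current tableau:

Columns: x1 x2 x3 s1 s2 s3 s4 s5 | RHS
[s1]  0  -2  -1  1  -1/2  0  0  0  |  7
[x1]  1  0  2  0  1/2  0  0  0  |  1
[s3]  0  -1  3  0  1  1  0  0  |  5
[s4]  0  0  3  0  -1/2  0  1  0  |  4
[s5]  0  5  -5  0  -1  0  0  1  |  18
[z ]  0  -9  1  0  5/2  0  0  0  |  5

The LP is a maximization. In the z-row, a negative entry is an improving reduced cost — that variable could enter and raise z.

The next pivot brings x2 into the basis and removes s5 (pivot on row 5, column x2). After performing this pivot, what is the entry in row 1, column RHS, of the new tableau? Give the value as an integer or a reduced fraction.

Pivot element is row 5, column x2: 5.
Normalize row 5: new (row 5, RHS) = 18/5 = 18/5.
row 1 ← row 1 − (-2)·(new row 5): 7 − (-2)·(18/5) = 71/5.

71/5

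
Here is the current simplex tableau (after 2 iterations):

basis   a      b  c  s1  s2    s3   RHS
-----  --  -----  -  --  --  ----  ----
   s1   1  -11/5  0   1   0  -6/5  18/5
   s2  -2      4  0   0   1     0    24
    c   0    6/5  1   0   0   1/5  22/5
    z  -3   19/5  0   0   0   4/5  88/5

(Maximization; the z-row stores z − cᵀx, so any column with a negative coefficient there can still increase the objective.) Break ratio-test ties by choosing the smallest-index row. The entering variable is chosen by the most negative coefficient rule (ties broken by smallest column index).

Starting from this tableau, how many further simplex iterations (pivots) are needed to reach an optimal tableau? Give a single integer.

pivot: a in, s1 out → z = 142/5
pivot: b in, c out → z = 116/3
pivot: s3 in, b out → z = 90
No improving column remains; optimal.

3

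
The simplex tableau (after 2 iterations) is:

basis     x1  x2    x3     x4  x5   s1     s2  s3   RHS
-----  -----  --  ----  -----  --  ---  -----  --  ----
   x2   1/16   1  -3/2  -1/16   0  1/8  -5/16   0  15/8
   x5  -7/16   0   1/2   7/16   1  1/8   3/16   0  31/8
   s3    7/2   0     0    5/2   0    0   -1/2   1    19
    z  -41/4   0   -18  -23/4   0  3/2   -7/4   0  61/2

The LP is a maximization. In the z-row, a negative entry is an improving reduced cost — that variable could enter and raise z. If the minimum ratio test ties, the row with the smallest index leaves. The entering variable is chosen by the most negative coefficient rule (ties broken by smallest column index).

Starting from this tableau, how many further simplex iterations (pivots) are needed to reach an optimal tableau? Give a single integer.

2

pivot: x3 in, x5 out → z = 170
pivot: x1 in, s3 out → z = 2178/7
No improving column remains; optimal.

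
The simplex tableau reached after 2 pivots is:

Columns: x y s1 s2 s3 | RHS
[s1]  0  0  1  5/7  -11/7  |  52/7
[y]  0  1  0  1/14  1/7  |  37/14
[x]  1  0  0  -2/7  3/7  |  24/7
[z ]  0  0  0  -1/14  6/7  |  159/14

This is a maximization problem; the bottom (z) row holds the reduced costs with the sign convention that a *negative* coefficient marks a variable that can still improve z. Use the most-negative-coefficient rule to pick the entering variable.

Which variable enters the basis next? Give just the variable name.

s2

Objective-row coefficients: x: 0, y: 0, s1: 0, s2: -1/14, s3: 6/7.
The most negative is -1/14 in column s2, so s2 enters.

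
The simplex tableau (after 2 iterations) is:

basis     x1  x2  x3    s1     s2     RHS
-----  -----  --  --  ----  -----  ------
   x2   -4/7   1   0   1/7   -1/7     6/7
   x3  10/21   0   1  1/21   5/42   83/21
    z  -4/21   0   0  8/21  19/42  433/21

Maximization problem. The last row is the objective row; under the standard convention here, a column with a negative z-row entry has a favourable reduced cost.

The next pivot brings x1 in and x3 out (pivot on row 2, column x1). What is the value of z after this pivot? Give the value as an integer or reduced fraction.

Minimum ratio for x1: (83/21)/(10/21) = 83/10.
z changes by −(z-row coeff of x1)·ratio = −(-4/21)·(83/10) = 166/105.
New z = 433/21 + (166/105) = 111/5.

111/5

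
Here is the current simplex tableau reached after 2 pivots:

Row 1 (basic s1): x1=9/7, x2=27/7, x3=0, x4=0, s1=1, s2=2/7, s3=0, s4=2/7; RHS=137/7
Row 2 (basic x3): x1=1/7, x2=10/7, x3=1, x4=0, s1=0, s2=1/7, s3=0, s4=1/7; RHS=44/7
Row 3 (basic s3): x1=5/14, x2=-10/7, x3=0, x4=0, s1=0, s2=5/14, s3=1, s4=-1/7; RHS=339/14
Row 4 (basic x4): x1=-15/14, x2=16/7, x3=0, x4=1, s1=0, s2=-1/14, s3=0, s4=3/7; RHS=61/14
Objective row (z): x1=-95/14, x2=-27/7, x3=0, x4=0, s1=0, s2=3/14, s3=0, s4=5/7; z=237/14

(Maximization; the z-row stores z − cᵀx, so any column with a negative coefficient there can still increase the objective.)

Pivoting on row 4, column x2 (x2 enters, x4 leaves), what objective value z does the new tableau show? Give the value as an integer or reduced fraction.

777/32

Minimum ratio for x2: (61/14)/(16/7) = 61/32.
z changes by −(z-row coeff of x2)·ratio = −(-27/7)·(61/32) = 1647/224.
New z = 237/14 + (1647/224) = 777/32.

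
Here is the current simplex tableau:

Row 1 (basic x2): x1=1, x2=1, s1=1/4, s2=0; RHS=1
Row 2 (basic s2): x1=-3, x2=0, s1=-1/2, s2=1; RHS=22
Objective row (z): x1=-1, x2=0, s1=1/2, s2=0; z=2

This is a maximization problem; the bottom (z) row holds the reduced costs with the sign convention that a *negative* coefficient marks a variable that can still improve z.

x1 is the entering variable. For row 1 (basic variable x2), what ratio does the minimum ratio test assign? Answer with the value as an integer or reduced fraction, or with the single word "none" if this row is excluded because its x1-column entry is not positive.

1

Ratio = RHS / (x1 entry) = 1 / 1 = 1.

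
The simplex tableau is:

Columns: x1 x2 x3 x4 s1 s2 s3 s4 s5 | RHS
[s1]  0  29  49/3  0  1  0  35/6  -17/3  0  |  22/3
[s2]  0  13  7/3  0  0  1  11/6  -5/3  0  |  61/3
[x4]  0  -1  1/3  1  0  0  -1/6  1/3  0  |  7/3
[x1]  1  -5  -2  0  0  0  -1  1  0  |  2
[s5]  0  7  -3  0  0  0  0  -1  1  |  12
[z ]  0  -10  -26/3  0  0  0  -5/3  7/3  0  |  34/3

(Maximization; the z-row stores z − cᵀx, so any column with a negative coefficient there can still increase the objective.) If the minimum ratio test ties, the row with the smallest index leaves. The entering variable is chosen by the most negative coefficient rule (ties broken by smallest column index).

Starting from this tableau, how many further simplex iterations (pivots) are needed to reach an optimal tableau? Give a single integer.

pivot: x2 in, s1 out → z = 402/29
pivot: x3 in, x2 out → z = 746/49
pivot: s4 in, x4 out → z = 37/2
No improving column remains; optimal.

3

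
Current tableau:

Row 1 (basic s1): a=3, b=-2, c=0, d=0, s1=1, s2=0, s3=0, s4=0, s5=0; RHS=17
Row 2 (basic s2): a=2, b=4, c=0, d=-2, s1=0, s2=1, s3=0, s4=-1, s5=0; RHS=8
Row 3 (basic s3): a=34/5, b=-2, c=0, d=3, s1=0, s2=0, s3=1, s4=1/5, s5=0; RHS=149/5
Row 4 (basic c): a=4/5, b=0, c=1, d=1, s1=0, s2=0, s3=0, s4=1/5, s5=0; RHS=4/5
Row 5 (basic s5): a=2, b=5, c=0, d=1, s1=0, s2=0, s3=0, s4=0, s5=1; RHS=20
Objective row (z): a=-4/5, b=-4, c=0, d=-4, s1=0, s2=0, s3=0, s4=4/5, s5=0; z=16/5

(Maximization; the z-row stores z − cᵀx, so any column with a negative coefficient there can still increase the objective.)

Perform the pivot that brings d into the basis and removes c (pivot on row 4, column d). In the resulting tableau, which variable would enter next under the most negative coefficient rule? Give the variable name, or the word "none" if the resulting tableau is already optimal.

Pivot element 1. New z-row = old z-row − (-4)·(row 4/1).
Updated z-row coefficients: a: 12/5, b: -4, c: 4, d: 0, s1: 0, s2: 0, s3: 0, s4: 8/5, s5: 0.
The most negative is -4 in column b, so b would enter next.

b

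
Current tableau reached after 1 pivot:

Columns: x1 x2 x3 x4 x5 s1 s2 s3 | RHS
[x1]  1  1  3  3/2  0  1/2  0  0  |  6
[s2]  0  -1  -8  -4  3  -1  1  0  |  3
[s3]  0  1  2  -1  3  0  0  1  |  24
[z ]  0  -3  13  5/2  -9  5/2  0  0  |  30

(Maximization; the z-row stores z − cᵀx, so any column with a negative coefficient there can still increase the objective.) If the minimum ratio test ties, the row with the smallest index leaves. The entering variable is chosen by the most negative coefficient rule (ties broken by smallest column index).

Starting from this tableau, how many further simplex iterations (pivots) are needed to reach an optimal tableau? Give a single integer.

pivot: x5 in, s2 out → z = 39
pivot: x3 in, x1 out → z = 61
pivot: x4 in, x3 out → z = 77
No improving column remains; optimal.

3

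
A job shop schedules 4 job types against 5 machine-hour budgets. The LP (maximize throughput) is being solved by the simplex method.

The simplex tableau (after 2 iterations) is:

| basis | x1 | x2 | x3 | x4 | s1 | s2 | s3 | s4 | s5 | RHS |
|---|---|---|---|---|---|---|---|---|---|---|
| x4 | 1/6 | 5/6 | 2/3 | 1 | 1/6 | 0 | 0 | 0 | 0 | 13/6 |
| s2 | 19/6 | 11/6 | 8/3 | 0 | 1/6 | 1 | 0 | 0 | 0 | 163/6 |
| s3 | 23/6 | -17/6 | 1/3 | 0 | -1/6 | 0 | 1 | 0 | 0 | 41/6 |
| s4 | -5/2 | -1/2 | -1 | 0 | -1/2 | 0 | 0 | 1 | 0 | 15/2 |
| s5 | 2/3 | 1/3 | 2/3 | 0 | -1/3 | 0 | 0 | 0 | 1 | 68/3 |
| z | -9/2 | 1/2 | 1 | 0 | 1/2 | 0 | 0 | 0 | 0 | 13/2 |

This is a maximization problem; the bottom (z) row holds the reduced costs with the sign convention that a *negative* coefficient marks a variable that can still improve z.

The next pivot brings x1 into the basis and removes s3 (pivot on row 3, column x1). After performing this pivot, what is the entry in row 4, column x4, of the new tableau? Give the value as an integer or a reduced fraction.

0

Pivot element is row 3, column x1: 23/6.
Normalize row 3: new (row 3, x4) = 0/(23/6) = 0.
row 4 ← row 4 − (-5/2)·(new row 3): 0 − (-5/2)·0 = 0.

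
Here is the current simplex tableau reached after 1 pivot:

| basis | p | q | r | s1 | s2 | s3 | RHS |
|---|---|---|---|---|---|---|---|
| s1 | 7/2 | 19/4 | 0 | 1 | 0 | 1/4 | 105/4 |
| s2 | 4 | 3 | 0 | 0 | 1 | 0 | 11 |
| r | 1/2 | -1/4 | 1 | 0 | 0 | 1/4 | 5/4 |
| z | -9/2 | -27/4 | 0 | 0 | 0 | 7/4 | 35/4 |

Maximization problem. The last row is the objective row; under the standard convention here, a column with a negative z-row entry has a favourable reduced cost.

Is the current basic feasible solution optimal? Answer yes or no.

Column p has objective-row coefficient -9/2, which is negative; an improving pivot exists, so not yet optimal.

no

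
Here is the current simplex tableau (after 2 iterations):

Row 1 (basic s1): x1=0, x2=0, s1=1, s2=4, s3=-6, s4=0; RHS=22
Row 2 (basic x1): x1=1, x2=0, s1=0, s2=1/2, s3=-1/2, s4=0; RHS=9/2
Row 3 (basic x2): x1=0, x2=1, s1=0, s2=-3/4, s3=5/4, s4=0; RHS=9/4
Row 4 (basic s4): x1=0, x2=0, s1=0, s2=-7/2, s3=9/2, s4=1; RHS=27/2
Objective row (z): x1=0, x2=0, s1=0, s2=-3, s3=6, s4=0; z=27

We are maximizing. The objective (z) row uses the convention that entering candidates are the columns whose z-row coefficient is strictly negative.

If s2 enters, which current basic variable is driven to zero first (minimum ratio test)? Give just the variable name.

s1

Ratios: row 1 (s1): 22/4 = 11/2; row 2 (x1): (9/2)/(1/2) = 9; row 3 (x2): entry -3/4 ≤ 0, skip; row 4 (s4): entry -7/2 ≤ 0, skip.
Minimum ratio 11/2 is in the s1 row, so s1 leaves.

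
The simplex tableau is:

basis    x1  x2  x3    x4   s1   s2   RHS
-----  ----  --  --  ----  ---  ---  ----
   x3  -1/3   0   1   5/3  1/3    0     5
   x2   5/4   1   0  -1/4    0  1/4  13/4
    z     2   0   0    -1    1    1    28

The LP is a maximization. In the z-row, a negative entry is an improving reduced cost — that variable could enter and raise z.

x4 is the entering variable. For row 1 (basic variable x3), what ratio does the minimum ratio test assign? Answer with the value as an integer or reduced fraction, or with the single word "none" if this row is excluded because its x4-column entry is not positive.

Ratio = RHS / (x4 entry) = 5 / (5/3) = 3.

3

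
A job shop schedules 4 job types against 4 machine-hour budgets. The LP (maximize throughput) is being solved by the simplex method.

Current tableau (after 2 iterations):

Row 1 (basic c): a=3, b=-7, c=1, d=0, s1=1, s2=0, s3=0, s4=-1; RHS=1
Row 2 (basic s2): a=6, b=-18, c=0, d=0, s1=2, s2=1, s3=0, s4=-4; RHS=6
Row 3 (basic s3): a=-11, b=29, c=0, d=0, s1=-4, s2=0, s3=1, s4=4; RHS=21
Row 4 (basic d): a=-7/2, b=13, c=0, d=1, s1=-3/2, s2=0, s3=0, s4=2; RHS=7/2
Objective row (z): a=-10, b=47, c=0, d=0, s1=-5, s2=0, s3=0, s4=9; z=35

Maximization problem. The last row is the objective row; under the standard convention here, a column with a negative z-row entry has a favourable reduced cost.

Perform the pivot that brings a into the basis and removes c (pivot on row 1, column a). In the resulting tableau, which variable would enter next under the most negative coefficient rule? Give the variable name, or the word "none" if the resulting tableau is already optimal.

Pivot element 3. New z-row = old z-row − (-10)·(row 1/3).
Updated z-row coefficients: a: 0, b: 71/3, c: 10/3, d: 0, s1: -5/3, s2: 0, s3: 0, s4: 17/3.
The most negative is -5/3 in column s1, so s1 would enter next.

s1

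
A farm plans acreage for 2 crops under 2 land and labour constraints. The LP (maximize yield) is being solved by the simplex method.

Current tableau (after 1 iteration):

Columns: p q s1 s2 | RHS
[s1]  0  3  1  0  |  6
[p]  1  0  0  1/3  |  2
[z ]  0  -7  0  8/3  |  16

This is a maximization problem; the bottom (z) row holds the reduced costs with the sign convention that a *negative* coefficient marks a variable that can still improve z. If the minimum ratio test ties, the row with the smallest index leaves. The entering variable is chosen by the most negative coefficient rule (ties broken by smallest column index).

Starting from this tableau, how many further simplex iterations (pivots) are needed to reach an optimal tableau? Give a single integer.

1

pivot: q in, s1 out → z = 30
No improving column remains; optimal.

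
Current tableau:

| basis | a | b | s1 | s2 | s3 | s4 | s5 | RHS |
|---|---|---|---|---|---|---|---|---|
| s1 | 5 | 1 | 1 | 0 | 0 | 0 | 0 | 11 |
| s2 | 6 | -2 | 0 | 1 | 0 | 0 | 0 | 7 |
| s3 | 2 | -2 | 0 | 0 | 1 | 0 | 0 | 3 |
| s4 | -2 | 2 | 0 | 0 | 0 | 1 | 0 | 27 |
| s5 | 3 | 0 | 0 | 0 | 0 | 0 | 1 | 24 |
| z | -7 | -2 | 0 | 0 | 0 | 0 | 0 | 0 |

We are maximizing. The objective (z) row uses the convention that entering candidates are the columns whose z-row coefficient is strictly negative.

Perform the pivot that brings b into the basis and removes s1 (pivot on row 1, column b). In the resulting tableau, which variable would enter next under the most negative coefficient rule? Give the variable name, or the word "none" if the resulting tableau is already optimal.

none

Pivot element 1. New z-row = old z-row − (-2)·(row 1/1).
Updated z-row coefficients: a: 3, b: 0, s1: 2, s2: 0, s3: 0, s4: 0, s5: 0.
No coefficient is strictly negative; the tableau after this pivot is optimal.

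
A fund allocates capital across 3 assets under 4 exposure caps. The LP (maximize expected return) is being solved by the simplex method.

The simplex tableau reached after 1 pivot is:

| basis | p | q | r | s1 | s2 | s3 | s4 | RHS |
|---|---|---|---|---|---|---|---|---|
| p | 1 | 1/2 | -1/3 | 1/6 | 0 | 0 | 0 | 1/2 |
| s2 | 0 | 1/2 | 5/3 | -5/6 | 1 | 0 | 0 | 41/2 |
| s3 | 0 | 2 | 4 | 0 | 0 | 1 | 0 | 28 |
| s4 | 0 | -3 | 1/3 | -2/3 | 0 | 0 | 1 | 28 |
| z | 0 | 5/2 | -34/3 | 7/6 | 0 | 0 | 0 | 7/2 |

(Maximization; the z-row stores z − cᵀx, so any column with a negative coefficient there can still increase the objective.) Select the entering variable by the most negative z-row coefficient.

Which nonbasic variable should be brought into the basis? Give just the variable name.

r

Objective-row coefficients: p: 0, q: 5/2, r: -34/3, s1: 7/6, s2: 0, s3: 0, s4: 0.
The most negative is -34/3 in column r, so r enters.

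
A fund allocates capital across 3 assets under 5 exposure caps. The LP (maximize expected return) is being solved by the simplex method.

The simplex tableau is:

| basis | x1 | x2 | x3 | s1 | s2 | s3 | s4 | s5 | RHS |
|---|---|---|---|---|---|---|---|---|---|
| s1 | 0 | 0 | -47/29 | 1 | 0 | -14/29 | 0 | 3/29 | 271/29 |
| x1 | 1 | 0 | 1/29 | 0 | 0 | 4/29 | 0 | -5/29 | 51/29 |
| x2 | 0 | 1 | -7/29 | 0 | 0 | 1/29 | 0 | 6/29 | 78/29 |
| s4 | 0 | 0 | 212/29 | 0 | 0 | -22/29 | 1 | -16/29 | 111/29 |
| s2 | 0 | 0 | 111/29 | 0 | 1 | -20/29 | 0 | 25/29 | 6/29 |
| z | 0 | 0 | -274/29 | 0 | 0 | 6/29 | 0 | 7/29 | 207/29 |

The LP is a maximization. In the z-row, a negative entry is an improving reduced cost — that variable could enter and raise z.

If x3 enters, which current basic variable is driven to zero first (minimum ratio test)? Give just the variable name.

Ratios: row 1 (s1): entry -47/29 ≤ 0, skip; row 2 (x1): (51/29)/(1/29) = 51; row 3 (x2): entry -7/29 ≤ 0, skip; row 4 (s4): (111/29)/(212/29) = 111/212; row 5 (s2): (6/29)/(111/29) = 2/37.
Minimum ratio 2/37 is in the s2 row, so s2 leaves.

s2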